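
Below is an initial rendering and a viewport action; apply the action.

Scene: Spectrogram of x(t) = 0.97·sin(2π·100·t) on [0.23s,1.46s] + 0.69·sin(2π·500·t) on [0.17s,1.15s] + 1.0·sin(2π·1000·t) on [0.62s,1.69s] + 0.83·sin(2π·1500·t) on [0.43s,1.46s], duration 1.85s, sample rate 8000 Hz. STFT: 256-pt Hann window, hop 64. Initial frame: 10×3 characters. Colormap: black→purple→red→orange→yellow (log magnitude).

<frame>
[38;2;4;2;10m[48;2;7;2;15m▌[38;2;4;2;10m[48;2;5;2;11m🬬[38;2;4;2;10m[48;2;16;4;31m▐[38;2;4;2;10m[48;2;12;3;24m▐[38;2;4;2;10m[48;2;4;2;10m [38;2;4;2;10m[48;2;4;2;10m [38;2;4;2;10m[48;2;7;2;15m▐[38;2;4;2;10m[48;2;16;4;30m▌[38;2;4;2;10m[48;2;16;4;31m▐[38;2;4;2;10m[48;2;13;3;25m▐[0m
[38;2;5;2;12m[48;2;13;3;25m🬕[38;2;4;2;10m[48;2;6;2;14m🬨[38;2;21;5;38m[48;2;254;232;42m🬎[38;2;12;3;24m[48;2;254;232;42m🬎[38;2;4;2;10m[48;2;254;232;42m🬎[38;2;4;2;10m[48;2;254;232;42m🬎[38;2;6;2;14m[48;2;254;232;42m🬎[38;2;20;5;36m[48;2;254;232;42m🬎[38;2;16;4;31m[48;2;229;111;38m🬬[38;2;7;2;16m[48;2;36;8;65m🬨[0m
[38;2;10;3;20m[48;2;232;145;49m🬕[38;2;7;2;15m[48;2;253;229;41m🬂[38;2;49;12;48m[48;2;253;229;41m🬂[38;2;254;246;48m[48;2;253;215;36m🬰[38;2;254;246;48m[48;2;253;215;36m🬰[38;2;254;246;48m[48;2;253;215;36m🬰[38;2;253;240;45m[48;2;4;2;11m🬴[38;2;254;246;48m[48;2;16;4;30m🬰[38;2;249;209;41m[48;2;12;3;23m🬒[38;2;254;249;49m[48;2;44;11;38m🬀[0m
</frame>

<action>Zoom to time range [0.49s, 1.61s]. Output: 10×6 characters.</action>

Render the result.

<frame>
[38;2;4;2;10m[48;2;4;2;10m [38;2;12;3;24m[48;2;4;2;10m▌[38;2;4;2;10m[48;2;4;2;10m [38;2;4;2;10m[48;2;4;2;10m [38;2;4;2;10m[48;2;4;2;10m [38;2;4;2;10m[48;2;6;2;14m▌[38;2;6;2;14m[48;2;4;2;10m▌[38;2;4;2;10m[48;2;4;2;10m [38;2;4;2;10m[48;2;15;4;29m▌[38;2;4;2;10m[48;2;4;2;10m [0m
[38;2;4;2;10m[48;2;4;2;10m [38;2;4;2;10m[48;2;14;3;26m▐[38;2;4;2;10m[48;2;4;2;10m [38;2;4;2;10m[48;2;4;2;10m [38;2;4;2;10m[48;2;4;2;10m [38;2;4;2;10m[48;2;6;2;14m▌[38;2;4;2;10m[48;2;6;2;14m▐[38;2;4;2;10m[48;2;4;2;10m [38;2;4;2;10m[48;2;18;4;34m▌[38;2;4;2;10m[48;2;4;2;10m [0m
[38;2;4;2;10m[48;2;4;2;10m [38;2;4;2;10m[48;2;18;4;35m▐[38;2;4;2;10m[48;2;4;2;10m [38;2;4;2;10m[48;2;4;2;10m [38;2;4;2;10m[48;2;4;2;10m [38;2;4;2;10m[48;2;8;2;17m▌[38;2;4;2;10m[48;2;8;2;17m▐[38;2;4;2;10m[48;2;4;2;10m [38;2;4;2;10m[48;2;28;6;51m▌[38;2;4;2;10m[48;2;4;2;10m [0m
[38;2;5;2;12m[48;2;254;232;42m🬎[38;2;17;4;32m[48;2;254;232;42m🬎[38;2;5;2;12m[48;2;254;232;42m🬎[38;2;5;2;12m[48;2;254;232;42m🬎[38;2;5;2;12m[48;2;254;232;42m🬎[38;2;8;2;18m[48;2;254;232;42m🬎[38;2;8;2;17m[48;2;254;232;42m🬎[38;2;5;2;12m[48;2;254;232;42m🬎[38;2;20;5;38m[48;2;241;183;46m🬆[38;2;4;2;10m[48;2;4;2;10m [0m
[38;2;4;2;10m[48;2;4;2;10m [38;2;81;21;46m[48;2;254;249;49m🬰[38;2;4;2;11m[48;2;254;249;49m🬰[38;2;4;2;11m[48;2;254;249;49m🬰[38;2;4;2;11m[48;2;254;249;49m🬰[38;2;19;5;35m[48;2;254;249;49m🬰[38;2;19;5;36m[48;2;254;249;49m🬰[38;2;4;2;11m[48;2;254;249;49m🬰[38;2;32;8;40m[48;2;254;249;49m🬰[38;2;4;2;11m[48;2;254;249;49m🬰[0m
[38;2;9;3;18m[48;2;253;229;41m🬋[38;2;26;6;47m[48;2;253;229;41m🬋[38;2;9;3;18m[48;2;253;229;41m🬋[38;2;9;3;18m[48;2;253;229;41m🬋[38;2;9;3;18m[48;2;253;229;41m🬋[38;2;9;3;18m[48;2;243;195;48m🬃[38;2;6;2;14m[48;2;233;160;54m🬉[38;2;6;2;14m[48;2;254;244;47m🬎[38;2;20;5;38m[48;2;254;244;47m🬎[38;2;4;2;10m[48;2;4;2;10m [0m
</frame>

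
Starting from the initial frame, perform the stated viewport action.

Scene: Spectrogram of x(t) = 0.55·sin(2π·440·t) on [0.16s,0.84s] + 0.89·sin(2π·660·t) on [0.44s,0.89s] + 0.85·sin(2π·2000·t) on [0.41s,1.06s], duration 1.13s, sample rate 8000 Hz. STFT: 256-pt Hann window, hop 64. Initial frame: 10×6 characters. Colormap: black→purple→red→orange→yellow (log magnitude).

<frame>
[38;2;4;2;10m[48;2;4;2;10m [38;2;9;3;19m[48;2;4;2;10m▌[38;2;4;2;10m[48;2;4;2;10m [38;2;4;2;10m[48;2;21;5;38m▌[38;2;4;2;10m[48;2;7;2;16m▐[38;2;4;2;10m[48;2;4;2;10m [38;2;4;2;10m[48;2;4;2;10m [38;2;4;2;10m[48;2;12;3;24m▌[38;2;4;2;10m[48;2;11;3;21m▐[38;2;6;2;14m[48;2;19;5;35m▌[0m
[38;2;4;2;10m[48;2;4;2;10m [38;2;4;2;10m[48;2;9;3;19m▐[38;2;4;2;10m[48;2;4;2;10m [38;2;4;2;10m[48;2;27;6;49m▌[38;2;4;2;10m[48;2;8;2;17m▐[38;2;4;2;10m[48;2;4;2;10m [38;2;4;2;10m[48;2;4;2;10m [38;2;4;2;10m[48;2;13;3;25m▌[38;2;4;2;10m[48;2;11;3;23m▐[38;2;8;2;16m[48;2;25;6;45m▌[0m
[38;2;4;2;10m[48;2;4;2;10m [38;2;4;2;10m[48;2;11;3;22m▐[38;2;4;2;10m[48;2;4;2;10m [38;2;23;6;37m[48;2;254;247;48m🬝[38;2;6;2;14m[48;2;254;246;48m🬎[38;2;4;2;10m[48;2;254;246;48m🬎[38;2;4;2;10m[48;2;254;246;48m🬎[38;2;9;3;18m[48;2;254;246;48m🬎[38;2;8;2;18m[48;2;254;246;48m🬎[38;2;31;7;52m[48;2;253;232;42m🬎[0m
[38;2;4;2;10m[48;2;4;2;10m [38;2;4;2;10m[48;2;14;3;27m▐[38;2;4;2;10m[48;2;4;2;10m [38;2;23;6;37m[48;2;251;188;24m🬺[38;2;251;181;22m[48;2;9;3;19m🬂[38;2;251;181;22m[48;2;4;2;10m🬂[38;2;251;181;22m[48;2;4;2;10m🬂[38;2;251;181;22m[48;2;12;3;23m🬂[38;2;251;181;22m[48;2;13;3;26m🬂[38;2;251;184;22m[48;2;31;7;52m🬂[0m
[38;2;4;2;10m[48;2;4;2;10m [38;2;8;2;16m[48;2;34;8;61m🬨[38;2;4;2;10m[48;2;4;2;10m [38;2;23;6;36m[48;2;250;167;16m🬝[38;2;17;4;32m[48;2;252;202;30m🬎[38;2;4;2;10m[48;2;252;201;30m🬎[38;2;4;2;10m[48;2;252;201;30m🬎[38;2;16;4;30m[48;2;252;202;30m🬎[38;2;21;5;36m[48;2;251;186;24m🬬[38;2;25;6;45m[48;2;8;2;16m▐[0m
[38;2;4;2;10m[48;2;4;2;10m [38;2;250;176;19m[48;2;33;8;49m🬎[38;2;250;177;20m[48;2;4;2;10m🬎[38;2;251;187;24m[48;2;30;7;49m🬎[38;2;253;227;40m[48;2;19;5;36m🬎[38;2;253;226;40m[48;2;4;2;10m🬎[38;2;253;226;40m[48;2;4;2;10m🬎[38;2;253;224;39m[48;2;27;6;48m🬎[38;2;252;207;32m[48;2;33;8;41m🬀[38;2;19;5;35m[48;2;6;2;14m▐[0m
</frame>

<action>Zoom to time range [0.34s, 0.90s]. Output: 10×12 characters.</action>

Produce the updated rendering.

<frame>
[38;2;4;2;10m[48;2;4;2;11m▌[38;2;20;5;37m[48;2;10;3;20m▌[38;2;4;2;10m[48;2;4;2;10m [38;2;4;2;10m[48;2;4;2;10m [38;2;4;2;10m[48;2;4;2;10m [38;2;4;2;10m[48;2;4;2;10m [38;2;4;2;10m[48;2;4;2;10m [38;2;4;2;10m[48;2;4;2;10m [38;2;4;2;10m[48;2;4;2;10m [38;2;11;3;22m[48;2;5;2;12m▌[0m
[38;2;4;2;10m[48;2;4;2;11m▌[38;2;10;3;20m[48;2;21;5;39m▐[38;2;4;2;10m[48;2;4;2;10m [38;2;4;2;10m[48;2;4;2;10m [38;2;4;2;10m[48;2;4;2;10m [38;2;4;2;10m[48;2;4;2;10m [38;2;4;2;10m[48;2;4;2;10m [38;2;4;2;10m[48;2;4;2;10m [38;2;4;2;10m[48;2;4;2;10m [38;2;5;2;12m[48;2;11;3;22m▐[0m
[38;2;4;2;10m[48;2;4;2;11m▌[38;2;10;3;21m[48;2;24;5;43m▐[38;2;4;2;10m[48;2;4;2;10m [38;2;4;2;10m[48;2;4;2;10m [38;2;4;2;10m[48;2;4;2;10m [38;2;4;2;10m[48;2;4;2;10m [38;2;4;2;10m[48;2;4;2;10m [38;2;4;2;10m[48;2;4;2;10m [38;2;4;2;10m[48;2;4;2;10m [38;2;5;2;12m[48;2;11;3;23m▐[0m
[38;2;4;2;10m[48;2;5;2;11m▌[38;2;11;3;22m[48;2;29;6;52m▐[38;2;4;2;10m[48;2;4;2;10m [38;2;4;2;10m[48;2;4;2;10m [38;2;4;2;10m[48;2;4;2;10m [38;2;4;2;10m[48;2;4;2;10m [38;2;4;2;10m[48;2;4;2;10m [38;2;4;2;10m[48;2;4;2;10m [38;2;4;2;10m[48;2;4;2;10m [38;2;5;2;12m[48;2;12;3;23m▐[0m
[38;2;4;2;10m[48;2;5;2;13m🬕[38;2;12;3;24m[48;2;41;9;72m▐[38;2;4;2;10m[48;2;4;2;10m [38;2;4;2;10m[48;2;4;2;10m [38;2;4;2;10m[48;2;4;2;10m [38;2;4;2;10m[48;2;4;2;10m [38;2;4;2;10m[48;2;4;2;10m [38;2;4;2;10m[48;2;4;2;10m [38;2;4;2;10m[48;2;4;2;10m [38;2;5;2;12m[48;2;12;3;24m▐[0m
[38;2;4;2;10m[48;2;6;2;14m▌[38;2;61;15;56m[48;2;254;244;47m🬎[38;2;4;2;10m[48;2;254;246;48m🬎[38;2;4;2;10m[48;2;254;246;48m🬎[38;2;4;2;10m[48;2;254;246;48m🬎[38;2;4;2;10m[48;2;254;246;48m🬎[38;2;4;2;10m[48;2;254;246;48m🬎[38;2;4;2;10m[48;2;254;246;48m🬎[38;2;4;2;10m[48;2;254;246;48m🬎[38;2;9;3;19m[48;2;254;246;48m🬎[0m
[38;2;4;2;10m[48;2;6;2;14m▌[38;2;251;184;23m[48;2;63;15;58m🬂[38;2;251;181;22m[48;2;4;2;10m🬂[38;2;251;181;22m[48;2;4;2;10m🬂[38;2;251;181;22m[48;2;4;2;10m🬂[38;2;251;181;22m[48;2;4;2;10m🬂[38;2;251;181;22m[48;2;4;2;10m🬂[38;2;251;181;22m[48;2;4;2;10m🬂[38;2;251;181;22m[48;2;4;2;10m🬂[38;2;251;181;22m[48;2;10;3;21m🬂[0m
[38;2;4;2;10m[48;2;5;2;13m🬲[38;2;41;9;72m[48;2;21;5;39m▌[38;2;4;2;10m[48;2;4;2;10m [38;2;4;2;10m[48;2;4;2;10m [38;2;4;2;10m[48;2;4;2;10m [38;2;4;2;10m[48;2;4;2;10m [38;2;4;2;10m[48;2;4;2;10m [38;2;4;2;10m[48;2;4;2;10m [38;2;4;2;10m[48;2;4;2;10m [38;2;6;2;14m[48;2;18;4;33m▐[0m
[38;2;4;2;10m[48;2;5;2;11m▌[38;2;29;7;53m[48;2;42;9;73m🬝[38;2;4;2;10m[48;2;4;2;10m [38;2;4;2;10m[48;2;4;2;10m [38;2;4;2;10m[48;2;4;2;10m [38;2;4;2;10m[48;2;4;2;10m [38;2;4;2;10m[48;2;4;2;10m [38;2;4;2;10m[48;2;4;2;10m [38;2;4;2;10m[48;2;4;2;10m [38;2;7;2;16m[48;2;22;5;41m▐[0m
[38;2;4;2;10m[48;2;4;2;11m▌[38;2;51;12;60m[48;2;252;202;30m🬝[38;2;7;2;15m[48;2;252;201;30m🬎[38;2;7;2;15m[48;2;252;201;30m🬎[38;2;7;2;15m[48;2;252;201;30m🬎[38;2;7;2;15m[48;2;252;201;30m🬎[38;2;7;2;15m[48;2;252;201;30m🬎[38;2;7;2;15m[48;2;252;201;30m🬎[38;2;7;2;15m[48;2;252;201;30m🬎[38;2;22;5;41m[48;2;252;201;30m🬎[0m
[38;2;6;2;14m[48;2;250;177;20m🬂[38;2;23;6;42m[48;2;251;195;27m🬀[38;2;253;226;40m[48;2;249;151;10m🬰[38;2;253;226;40m[48;2;249;151;10m🬰[38;2;253;226;40m[48;2;249;151;10m🬰[38;2;253;226;40m[48;2;249;151;10m🬰[38;2;253;226;40m[48;2;249;151;10m🬰[38;2;253;226;40m[48;2;249;151;10m🬰[38;2;253;226;40m[48;2;249;151;10m🬰[38;2;252;213;34m[48;2;19;5;35m🬕[0m
[38;2;5;2;12m[48;2;4;2;10m🬂[38;2;51;11;84m[48;2;20;5;37m▐[38;2;5;2;12m[48;2;4;2;10m🬂[38;2;5;2;12m[48;2;4;2;10m🬂[38;2;5;2;12m[48;2;4;2;10m🬂[38;2;5;2;12m[48;2;4;2;10m🬂[38;2;5;2;12m[48;2;4;2;10m🬂[38;2;5;2;12m[48;2;4;2;10m🬂[38;2;5;2;12m[48;2;4;2;10m🬂[38;2;54;13;77m[48;2;13;3;26m▌[0m
</frame>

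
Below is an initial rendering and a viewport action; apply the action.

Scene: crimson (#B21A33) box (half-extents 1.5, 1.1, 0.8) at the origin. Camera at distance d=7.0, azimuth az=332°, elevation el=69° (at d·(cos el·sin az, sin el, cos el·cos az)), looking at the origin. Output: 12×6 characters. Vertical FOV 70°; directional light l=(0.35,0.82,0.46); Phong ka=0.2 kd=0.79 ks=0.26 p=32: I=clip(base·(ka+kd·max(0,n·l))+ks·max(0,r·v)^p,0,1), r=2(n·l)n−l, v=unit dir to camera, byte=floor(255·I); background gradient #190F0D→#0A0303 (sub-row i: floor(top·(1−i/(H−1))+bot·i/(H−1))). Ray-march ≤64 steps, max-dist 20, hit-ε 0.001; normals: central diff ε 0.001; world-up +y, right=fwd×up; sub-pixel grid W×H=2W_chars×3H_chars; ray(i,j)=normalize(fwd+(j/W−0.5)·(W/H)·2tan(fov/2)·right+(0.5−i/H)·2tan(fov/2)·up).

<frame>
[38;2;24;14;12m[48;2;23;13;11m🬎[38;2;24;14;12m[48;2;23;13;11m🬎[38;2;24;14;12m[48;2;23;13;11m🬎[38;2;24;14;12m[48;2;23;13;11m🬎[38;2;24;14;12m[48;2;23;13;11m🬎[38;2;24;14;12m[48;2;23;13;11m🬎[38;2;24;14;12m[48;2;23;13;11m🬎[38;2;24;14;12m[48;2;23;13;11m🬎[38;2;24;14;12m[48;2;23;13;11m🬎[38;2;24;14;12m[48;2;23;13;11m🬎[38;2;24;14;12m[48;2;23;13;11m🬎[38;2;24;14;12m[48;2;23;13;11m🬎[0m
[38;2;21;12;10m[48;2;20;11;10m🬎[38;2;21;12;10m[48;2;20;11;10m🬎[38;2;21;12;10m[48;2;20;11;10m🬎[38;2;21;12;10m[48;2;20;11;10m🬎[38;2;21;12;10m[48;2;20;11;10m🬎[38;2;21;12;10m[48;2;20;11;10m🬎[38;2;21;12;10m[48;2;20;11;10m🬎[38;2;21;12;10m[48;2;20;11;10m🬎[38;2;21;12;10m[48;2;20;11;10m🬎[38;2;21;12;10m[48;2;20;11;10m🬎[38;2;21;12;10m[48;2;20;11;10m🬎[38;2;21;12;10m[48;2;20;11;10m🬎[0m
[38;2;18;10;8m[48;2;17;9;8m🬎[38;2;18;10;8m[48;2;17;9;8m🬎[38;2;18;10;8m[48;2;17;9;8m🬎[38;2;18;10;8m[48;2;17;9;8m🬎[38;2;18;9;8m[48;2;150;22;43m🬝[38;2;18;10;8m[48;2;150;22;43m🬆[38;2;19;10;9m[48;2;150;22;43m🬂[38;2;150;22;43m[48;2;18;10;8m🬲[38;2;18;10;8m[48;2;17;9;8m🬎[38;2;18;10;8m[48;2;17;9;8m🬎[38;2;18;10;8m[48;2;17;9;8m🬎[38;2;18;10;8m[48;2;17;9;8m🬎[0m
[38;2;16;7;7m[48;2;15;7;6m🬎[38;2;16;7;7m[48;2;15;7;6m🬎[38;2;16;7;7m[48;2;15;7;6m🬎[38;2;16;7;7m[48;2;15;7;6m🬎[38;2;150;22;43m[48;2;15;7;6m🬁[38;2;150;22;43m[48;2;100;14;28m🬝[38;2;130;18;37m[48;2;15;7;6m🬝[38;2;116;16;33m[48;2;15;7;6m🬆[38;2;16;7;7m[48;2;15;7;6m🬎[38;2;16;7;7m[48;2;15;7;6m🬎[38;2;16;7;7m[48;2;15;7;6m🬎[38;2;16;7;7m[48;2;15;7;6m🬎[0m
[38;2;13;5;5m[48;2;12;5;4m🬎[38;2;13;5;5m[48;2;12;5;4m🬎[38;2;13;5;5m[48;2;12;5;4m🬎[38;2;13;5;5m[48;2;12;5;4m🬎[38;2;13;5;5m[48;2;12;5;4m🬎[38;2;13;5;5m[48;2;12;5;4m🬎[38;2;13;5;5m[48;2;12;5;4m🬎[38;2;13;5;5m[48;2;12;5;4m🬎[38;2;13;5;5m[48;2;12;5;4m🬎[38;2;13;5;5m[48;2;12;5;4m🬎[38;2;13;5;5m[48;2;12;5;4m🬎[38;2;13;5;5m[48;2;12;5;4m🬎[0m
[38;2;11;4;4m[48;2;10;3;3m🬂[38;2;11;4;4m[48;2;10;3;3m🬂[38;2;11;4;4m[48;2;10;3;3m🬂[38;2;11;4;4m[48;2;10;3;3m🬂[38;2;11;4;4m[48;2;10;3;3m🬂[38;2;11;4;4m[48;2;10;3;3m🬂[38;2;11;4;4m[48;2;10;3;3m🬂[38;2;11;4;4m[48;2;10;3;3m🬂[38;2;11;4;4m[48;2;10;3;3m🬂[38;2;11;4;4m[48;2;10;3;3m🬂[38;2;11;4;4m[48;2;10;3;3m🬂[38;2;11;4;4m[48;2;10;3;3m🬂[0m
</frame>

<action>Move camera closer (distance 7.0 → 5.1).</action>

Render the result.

<frame>
[38;2;24;14;12m[48;2;23;13;11m🬎[38;2;24;14;12m[48;2;23;13;11m🬎[38;2;24;14;12m[48;2;23;13;11m🬎[38;2;24;14;12m[48;2;23;13;11m🬎[38;2;24;14;12m[48;2;23;13;11m🬎[38;2;24;14;12m[48;2;23;13;11m🬎[38;2;24;14;12m[48;2;23;13;11m🬎[38;2;24;14;12m[48;2;23;13;11m🬎[38;2;24;14;12m[48;2;23;13;11m🬎[38;2;24;14;12m[48;2;23;13;11m🬎[38;2;24;14;12m[48;2;23;13;11m🬎[38;2;24;14;12m[48;2;23;13;11m🬎[0m
[38;2;21;12;10m[48;2;20;11;10m🬎[38;2;21;12;10m[48;2;20;11;10m🬎[38;2;21;12;10m[48;2;20;11;10m🬎[38;2;21;12;10m[48;2;20;11;10m🬎[38;2;21;12;10m[48;2;20;11;10m🬎[38;2;21;12;10m[48;2;20;11;10m🬎[38;2;21;11;10m[48;2;150;22;43m🬝[38;2;21;12;10m[48;2;150;22;43m🬎[38;2;21;12;10m[48;2;20;11;10m🬎[38;2;21;12;10m[48;2;20;11;10m🬎[38;2;21;12;10m[48;2;20;11;10m🬎[38;2;21;12;10m[48;2;20;11;10m🬎[0m
[38;2;18;10;8m[48;2;17;9;8m🬎[38;2;18;10;8m[48;2;17;9;8m🬎[38;2;18;10;8m[48;2;17;9;8m🬎[38;2;18;9;8m[48;2;150;22;43m🬝[38;2;18;10;8m[48;2;150;22;43m🬆[38;2;19;10;9m[48;2;150;22;43m🬀[38;2;150;22;43m[48;2;150;22;43m [38;2;150;22;43m[48;2;150;22;43m [38;2;137;20;39m[48;2;18;10;8m🬲[38;2;18;10;8m[48;2;17;9;8m🬎[38;2;18;10;8m[48;2;17;9;8m🬎[38;2;18;10;8m[48;2;17;9;8m🬎[0m
[38;2;16;7;7m[48;2;15;7;6m🬎[38;2;16;7;7m[48;2;15;7;6m🬎[38;2;16;7;7m[48;2;15;7;6m🬎[38;2;16;7;7m[48;2;15;7;6m🬎[38;2;150;22;43m[48;2;15;7;6m🬬[38;2;150;22;43m[48;2;150;22;43m [38;2;150;22;43m[48;2;100;14;28m🬎[38;2;112;16;31m[48;2;15;7;6m🬎[38;2;100;14;28m[48;2;15;7;6m🬀[38;2;16;7;7m[48;2;15;7;6m🬎[38;2;16;7;7m[48;2;15;7;6m🬎[38;2;16;7;7m[48;2;15;7;6m🬎[0m
[38;2;13;5;5m[48;2;12;5;4m🬎[38;2;13;5;5m[48;2;12;5;4m🬎[38;2;13;5;5m[48;2;12;5;4m🬎[38;2;13;5;5m[48;2;12;5;4m🬎[38;2;150;22;43m[48;2;12;5;4m🬁[38;2;100;14;28m[48;2;12;5;4m🬂[38;2;13;5;5m[48;2;12;5;4m🬎[38;2;13;5;5m[48;2;12;5;4m🬎[38;2;13;5;5m[48;2;12;5;4m🬎[38;2;13;5;5m[48;2;12;5;4m🬎[38;2;13;5;5m[48;2;12;5;4m🬎[38;2;13;5;5m[48;2;12;5;4m🬎[0m
[38;2;11;4;4m[48;2;10;3;3m🬂[38;2;11;4;4m[48;2;10;3;3m🬂[38;2;11;4;4m[48;2;10;3;3m🬂[38;2;11;4;4m[48;2;10;3;3m🬂[38;2;11;4;4m[48;2;10;3;3m🬂[38;2;11;4;4m[48;2;10;3;3m🬂[38;2;11;4;4m[48;2;10;3;3m🬂[38;2;11;4;4m[48;2;10;3;3m🬂[38;2;11;4;4m[48;2;10;3;3m🬂[38;2;11;4;4m[48;2;10;3;3m🬂[38;2;11;4;4m[48;2;10;3;3m🬂[38;2;11;4;4m[48;2;10;3;3m🬂[0m
</frame>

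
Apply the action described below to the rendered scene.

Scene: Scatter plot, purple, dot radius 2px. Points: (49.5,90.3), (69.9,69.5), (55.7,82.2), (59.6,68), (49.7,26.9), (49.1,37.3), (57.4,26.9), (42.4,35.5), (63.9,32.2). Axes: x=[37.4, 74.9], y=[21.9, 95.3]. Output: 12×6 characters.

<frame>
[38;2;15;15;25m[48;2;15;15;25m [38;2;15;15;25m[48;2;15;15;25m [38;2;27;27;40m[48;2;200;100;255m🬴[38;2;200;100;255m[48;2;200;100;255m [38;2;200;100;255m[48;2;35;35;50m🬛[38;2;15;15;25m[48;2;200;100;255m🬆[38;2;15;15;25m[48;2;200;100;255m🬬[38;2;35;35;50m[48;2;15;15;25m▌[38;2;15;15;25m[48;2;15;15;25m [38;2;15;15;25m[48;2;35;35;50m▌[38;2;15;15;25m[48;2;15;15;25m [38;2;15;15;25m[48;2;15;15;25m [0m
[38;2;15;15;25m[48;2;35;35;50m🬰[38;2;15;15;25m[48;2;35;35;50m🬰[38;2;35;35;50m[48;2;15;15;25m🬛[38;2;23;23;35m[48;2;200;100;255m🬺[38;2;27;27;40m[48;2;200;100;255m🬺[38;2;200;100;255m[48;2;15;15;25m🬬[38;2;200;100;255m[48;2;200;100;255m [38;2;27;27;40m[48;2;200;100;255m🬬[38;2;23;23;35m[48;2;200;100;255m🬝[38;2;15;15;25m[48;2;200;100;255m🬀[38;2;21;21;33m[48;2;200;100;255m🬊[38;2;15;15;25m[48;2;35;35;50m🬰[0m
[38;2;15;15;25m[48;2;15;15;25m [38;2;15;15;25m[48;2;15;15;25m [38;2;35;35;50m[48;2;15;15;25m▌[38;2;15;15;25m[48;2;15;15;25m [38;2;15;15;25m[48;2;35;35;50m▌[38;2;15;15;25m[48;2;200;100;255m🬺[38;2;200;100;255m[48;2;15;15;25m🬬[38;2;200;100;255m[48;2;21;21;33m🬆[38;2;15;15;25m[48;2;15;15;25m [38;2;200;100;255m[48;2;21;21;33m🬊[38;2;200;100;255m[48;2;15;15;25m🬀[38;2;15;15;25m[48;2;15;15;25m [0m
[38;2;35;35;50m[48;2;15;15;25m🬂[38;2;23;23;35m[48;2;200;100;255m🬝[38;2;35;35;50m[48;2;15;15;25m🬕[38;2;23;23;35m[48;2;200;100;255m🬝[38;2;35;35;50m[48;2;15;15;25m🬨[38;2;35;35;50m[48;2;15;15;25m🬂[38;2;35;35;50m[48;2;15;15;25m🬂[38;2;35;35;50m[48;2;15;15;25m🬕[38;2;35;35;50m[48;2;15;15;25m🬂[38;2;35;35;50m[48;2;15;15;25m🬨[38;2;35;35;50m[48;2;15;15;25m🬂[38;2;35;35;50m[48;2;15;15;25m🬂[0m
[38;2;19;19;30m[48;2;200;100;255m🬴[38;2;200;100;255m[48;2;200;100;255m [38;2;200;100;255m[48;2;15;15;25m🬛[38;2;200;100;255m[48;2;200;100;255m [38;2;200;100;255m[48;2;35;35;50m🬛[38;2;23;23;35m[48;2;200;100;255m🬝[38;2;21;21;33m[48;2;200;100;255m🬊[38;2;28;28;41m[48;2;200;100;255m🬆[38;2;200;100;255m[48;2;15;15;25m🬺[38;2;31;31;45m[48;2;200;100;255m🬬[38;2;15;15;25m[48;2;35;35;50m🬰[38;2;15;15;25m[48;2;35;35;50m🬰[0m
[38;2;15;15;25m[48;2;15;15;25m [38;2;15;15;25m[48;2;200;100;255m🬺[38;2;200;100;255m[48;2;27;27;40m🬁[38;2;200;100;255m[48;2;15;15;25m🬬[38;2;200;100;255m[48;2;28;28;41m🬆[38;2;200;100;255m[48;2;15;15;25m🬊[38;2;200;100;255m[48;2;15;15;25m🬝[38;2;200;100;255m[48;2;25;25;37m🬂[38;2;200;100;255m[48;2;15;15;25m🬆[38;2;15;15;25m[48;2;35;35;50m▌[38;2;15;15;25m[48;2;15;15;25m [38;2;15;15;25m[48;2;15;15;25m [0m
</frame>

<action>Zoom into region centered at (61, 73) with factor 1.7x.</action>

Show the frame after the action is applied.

<frame>
[38;2;200;100;255m[48;2;200;100;255m [38;2;15;15;25m[48;2;200;100;255m🬸[38;2;27;27;40m[48;2;200;100;255m🬝[38;2;15;15;25m[48;2;15;15;25m [38;2;15;15;25m[48;2;35;35;50m▌[38;2;15;15;25m[48;2;15;15;25m [38;2;15;15;25m[48;2;15;15;25m [38;2;35;35;50m[48;2;15;15;25m▌[38;2;15;15;25m[48;2;15;15;25m [38;2;15;15;25m[48;2;35;35;50m▌[38;2;15;15;25m[48;2;15;15;25m [38;2;15;15;25m[48;2;15;15;25m [0m
[38;2;200;100;255m[48;2;23;23;35m🬀[38;2;19;19;30m[48;2;200;100;255m🬴[38;2;200;100;255m[48;2;200;100;255m [38;2;200;100;255m[48;2;15;15;25m🬛[38;2;15;15;25m[48;2;35;35;50m🬐[38;2;15;15;25m[48;2;35;35;50m🬰[38;2;15;15;25m[48;2;35;35;50m🬰[38;2;35;35;50m[48;2;15;15;25m🬛[38;2;15;15;25m[48;2;35;35;50m🬰[38;2;15;15;25m[48;2;35;35;50m🬐[38;2;15;15;25m[48;2;35;35;50m🬰[38;2;15;15;25m[48;2;35;35;50m🬰[0m
[38;2;15;15;25m[48;2;15;15;25m [38;2;15;15;25m[48;2;15;15;25m [38;2;200;100;255m[48;2;27;27;40m🬁[38;2;15;15;25m[48;2;15;15;25m [38;2;15;15;25m[48;2;35;35;50m▌[38;2;15;15;25m[48;2;200;100;255m🬬[38;2;15;15;25m[48;2;15;15;25m [38;2;35;35;50m[48;2;15;15;25m▌[38;2;15;15;25m[48;2;15;15;25m [38;2;23;23;35m[48;2;200;100;255m🬝[38;2;15;15;25m[48;2;200;100;255m🬊[38;2;15;15;25m[48;2;15;15;25m [0m
[38;2;35;35;50m[48;2;15;15;25m🬂[38;2;35;35;50m[48;2;15;15;25m🬂[38;2;35;35;50m[48;2;15;15;25m🬕[38;2;35;35;50m[48;2;15;15;25m🬂[38;2;200;100;255m[48;2;25;25;37m🬫[38;2;200;100;255m[48;2;200;100;255m [38;2;200;100;255m[48;2;23;23;35m🬃[38;2;35;35;50m[48;2;15;15;25m🬕[38;2;35;35;50m[48;2;15;15;25m🬂[38;2;200;100;255m[48;2;21;21;33m🬊[38;2;200;100;255m[48;2;15;15;25m🬝[38;2;200;100;255m[48;2;19;19;30m🬀[0m
[38;2;15;15;25m[48;2;35;35;50m🬰[38;2;15;15;25m[48;2;35;35;50m🬰[38;2;35;35;50m[48;2;15;15;25m🬛[38;2;15;15;25m[48;2;35;35;50m🬰[38;2;15;15;25m[48;2;35;35;50m🬐[38;2;200;100;255m[48;2;23;23;35m🬀[38;2;15;15;25m[48;2;35;35;50m🬰[38;2;35;35;50m[48;2;15;15;25m🬛[38;2;15;15;25m[48;2;35;35;50m🬰[38;2;15;15;25m[48;2;35;35;50m🬐[38;2;15;15;25m[48;2;35;35;50m🬰[38;2;15;15;25m[48;2;35;35;50m🬰[0m
[38;2;15;15;25m[48;2;15;15;25m [38;2;15;15;25m[48;2;15;15;25m [38;2;35;35;50m[48;2;15;15;25m▌[38;2;15;15;25m[48;2;15;15;25m [38;2;15;15;25m[48;2;35;35;50m▌[38;2;15;15;25m[48;2;15;15;25m [38;2;15;15;25m[48;2;15;15;25m [38;2;35;35;50m[48;2;15;15;25m▌[38;2;15;15;25m[48;2;15;15;25m [38;2;15;15;25m[48;2;35;35;50m▌[38;2;15;15;25m[48;2;15;15;25m [38;2;15;15;25m[48;2;15;15;25m [0m
</frame>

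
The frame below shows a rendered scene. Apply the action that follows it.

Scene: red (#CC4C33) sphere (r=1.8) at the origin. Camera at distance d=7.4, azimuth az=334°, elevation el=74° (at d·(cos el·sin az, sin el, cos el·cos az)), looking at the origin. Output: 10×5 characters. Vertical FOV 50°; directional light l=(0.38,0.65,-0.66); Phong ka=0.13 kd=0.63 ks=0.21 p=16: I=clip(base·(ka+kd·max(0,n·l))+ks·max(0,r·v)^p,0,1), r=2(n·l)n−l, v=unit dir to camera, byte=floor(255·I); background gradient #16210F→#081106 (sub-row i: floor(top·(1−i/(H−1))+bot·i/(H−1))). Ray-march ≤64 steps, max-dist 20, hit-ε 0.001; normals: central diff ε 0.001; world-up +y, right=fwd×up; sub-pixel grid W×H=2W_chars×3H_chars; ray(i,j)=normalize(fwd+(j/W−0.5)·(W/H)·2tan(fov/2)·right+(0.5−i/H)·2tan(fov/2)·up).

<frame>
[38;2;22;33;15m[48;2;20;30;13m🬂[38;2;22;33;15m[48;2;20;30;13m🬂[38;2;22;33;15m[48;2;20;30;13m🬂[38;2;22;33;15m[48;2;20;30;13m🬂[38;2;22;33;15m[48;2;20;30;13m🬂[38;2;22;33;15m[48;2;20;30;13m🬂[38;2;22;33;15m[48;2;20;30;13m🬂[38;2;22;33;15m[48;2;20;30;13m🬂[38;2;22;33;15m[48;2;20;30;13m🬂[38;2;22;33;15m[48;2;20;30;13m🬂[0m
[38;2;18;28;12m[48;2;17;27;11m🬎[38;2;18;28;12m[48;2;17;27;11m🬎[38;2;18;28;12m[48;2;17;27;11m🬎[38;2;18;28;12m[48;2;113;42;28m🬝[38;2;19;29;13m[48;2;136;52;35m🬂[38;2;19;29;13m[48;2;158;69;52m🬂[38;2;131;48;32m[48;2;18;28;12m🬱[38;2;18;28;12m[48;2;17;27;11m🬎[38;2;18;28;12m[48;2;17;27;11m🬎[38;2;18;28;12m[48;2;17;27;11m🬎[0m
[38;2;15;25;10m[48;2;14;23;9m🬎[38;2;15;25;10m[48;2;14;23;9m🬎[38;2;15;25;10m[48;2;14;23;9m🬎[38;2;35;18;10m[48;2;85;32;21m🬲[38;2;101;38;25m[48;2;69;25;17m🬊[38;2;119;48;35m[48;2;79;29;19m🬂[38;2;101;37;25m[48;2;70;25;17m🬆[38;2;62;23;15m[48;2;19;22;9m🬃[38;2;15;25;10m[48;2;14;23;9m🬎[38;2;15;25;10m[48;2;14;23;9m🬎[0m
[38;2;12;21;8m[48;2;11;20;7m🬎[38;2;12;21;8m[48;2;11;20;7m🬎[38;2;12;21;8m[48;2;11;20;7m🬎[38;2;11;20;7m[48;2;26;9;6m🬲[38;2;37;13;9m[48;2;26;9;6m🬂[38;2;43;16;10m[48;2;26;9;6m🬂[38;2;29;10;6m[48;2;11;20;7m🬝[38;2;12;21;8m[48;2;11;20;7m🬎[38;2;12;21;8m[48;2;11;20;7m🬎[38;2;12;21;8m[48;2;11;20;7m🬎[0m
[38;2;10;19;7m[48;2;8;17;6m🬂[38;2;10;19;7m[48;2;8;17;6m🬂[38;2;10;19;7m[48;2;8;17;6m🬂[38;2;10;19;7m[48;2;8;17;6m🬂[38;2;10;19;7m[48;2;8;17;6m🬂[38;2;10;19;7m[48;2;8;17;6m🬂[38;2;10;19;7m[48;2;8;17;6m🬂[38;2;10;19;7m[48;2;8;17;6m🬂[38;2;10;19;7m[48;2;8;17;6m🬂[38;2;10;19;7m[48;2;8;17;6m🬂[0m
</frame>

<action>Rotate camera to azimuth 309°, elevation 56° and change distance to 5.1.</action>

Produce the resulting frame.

<frame>
[38;2;22;33;15m[48;2;20;30;13m🬂[38;2;22;33;15m[48;2;20;30;13m🬂[38;2;22;33;15m[48;2;20;30;13m🬂[38;2;22;33;15m[48;2;20;30;13m🬂[38;2;21;32;14m[48;2;138;51;35m🬎[38;2;21;32;14m[48;2;128;48;32m🬎[38;2;121;45;30m[48;2;21;31;14m🬏[38;2;22;33;15m[48;2;20;30;13m🬂[38;2;22;33;15m[48;2;20;30;13m🬂[38;2;22;33;15m[48;2;20;30;13m🬂[0m
[38;2;18;28;12m[48;2;17;27;11m🬎[38;2;18;28;12m[48;2;17;27;11m🬎[38;2;18;28;12m[48;2;103;38;25m🬝[38;2;128;50;35m[48;2;102;38;26m🬊[38;2;149;78;64m[48;2;100;43;32m🬆[38;2;125;58;44m[48;2;88;34;24m🬂[38;2;95;35;23m[48;2;72;26;17m🬆[38;2;77;28;19m[48;2;31;25;13m▌[38;2;18;28;12m[48;2;17;27;11m🬎[38;2;18;28;12m[48;2;17;27;11m🬎[0m
[38;2;15;25;10m[48;2;14;23;9m🬎[38;2;15;25;10m[48;2;14;23;9m🬎[38;2;16;26;11m[48;2;68;25;16m🬀[38;2;74;27;18m[48;2;54;20;13m🬆[38;2;67;24;16m[48;2;47;17;11m🬆[38;2;59;21;14m[48;2;39;14;9m🬆[38;2;50;18;12m[48;2;30;11;7m🬆[38;2;43;16;10m[48;2;27;9;6m🬂[38;2;15;25;10m[48;2;26;9;6m🬨[38;2;15;25;10m[48;2;14;23;9m🬎[0m
[38;2;12;21;8m[48;2;11;20;7m🬎[38;2;12;21;8m[48;2;11;20;7m🬎[38;2;32;11;7m[48;2;11;20;7m🬉[38;2;34;12;8m[48;2;26;9;6m🬂[38;2;30;11;7m[48;2;26;9;6m🬀[38;2;26;9;6m[48;2;26;9;6m [38;2;26;9;6m[48;2;26;9;6m [38;2;26;9;6m[48;2;11;20;7m🬝[38;2;12;21;8m[48;2;11;20;7m🬎[38;2;12;21;8m[48;2;11;20;7m🬎[0m
[38;2;10;19;7m[48;2;8;17;6m🬂[38;2;10;19;7m[48;2;8;17;6m🬂[38;2;10;19;7m[48;2;8;17;6m🬂[38;2;26;9;6m[48;2;8;17;6m🬂[38;2;26;9;6m[48;2;8;17;6m🬎[38;2;26;9;6m[48;2;8;17;6m🬎[38;2;26;9;6m[48;2;8;17;6m🬆[38;2;26;9;6m[48;2;8;17;6m🬀[38;2;10;19;7m[48;2;8;17;6m🬂[38;2;10;19;7m[48;2;8;17;6m🬂[0m
</frame>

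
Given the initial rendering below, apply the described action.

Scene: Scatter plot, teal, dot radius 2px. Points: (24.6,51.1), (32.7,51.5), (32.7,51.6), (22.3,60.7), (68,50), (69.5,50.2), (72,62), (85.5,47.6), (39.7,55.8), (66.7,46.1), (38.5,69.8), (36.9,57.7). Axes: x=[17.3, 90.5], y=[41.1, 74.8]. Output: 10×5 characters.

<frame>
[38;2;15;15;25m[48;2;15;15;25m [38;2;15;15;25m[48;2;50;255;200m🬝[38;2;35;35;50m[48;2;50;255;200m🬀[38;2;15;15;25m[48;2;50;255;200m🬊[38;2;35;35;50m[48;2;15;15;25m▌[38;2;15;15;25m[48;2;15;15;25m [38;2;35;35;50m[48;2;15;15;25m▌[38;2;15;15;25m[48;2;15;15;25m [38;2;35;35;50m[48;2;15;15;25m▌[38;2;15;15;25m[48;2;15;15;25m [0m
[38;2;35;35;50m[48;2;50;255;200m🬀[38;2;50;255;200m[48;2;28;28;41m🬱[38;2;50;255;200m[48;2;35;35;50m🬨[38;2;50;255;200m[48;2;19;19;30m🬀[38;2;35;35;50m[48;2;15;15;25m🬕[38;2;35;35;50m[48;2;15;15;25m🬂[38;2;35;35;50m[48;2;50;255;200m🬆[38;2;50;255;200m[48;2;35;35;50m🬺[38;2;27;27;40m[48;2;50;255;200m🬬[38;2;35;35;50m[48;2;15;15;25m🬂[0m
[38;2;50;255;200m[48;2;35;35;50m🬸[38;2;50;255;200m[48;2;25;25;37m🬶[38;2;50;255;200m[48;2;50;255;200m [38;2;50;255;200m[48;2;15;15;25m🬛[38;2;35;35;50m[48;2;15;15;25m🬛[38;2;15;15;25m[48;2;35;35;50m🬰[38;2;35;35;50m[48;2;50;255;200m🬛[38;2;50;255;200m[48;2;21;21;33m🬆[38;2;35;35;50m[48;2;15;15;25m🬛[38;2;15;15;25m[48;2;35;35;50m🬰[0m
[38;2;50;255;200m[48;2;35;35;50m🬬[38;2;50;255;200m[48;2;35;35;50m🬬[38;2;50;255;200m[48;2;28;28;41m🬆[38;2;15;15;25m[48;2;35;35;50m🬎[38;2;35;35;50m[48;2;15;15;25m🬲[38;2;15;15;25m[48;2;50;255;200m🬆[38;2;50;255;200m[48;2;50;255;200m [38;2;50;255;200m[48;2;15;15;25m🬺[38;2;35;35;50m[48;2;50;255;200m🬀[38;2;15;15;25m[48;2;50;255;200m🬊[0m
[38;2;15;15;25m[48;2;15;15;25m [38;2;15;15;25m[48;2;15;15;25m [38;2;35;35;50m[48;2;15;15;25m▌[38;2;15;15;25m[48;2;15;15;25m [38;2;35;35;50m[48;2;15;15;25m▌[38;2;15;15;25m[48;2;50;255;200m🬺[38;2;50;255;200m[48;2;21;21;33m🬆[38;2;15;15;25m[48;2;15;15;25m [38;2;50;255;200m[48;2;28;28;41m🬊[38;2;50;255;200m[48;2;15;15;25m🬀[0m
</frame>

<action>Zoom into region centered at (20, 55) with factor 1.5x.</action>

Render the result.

<frame>
[38;2;15;15;25m[48;2;15;15;25m [38;2;15;15;25m[48;2;15;15;25m [38;2;35;35;50m[48;2;15;15;25m▌[38;2;15;15;25m[48;2;15;15;25m [38;2;27;27;40m[48;2;50;255;200m🬝[38;2;15;15;25m[48;2;50;255;200m🬊[38;2;35;35;50m[48;2;15;15;25m▌[38;2;15;15;25m[48;2;15;15;25m [38;2;35;35;50m[48;2;15;15;25m▌[38;2;15;15;25m[48;2;15;15;25m [0m
[38;2;35;35;50m[48;2;15;15;25m🬂[38;2;35;35;50m[48;2;15;15;25m🬂[38;2;35;35;50m[48;2;15;15;25m🬕[38;2;35;35;50m[48;2;15;15;25m🬂[38;2;50;255;200m[48;2;28;28;41m🬊[38;2;50;255;200m[48;2;15;15;25m🬝[38;2;50;255;200m[48;2;27;27;40m🬀[38;2;28;28;41m[48;2;50;255;200m🬆[38;2;50;255;200m[48;2;35;35;50m🬺[38;2;23;23;35m[48;2;50;255;200m🬬[0m
[38;2;15;15;25m[48;2;35;35;50m🬰[38;2;15;15;25m[48;2;35;35;50m🬰[38;2;35;35;50m[48;2;15;15;25m🬛[38;2;15;15;25m[48;2;35;35;50m🬰[38;2;35;35;50m[48;2;15;15;25m🬛[38;2;21;21;33m[48;2;50;255;200m🬆[38;2;30;30;43m[48;2;50;255;200m🬎[38;2;25;25;37m[48;2;50;255;200m🬈[38;2;50;255;200m[48;2;35;35;50m🬬[38;2;50;255;200m[48;2;21;21;33m🬆[0m
[38;2;15;15;25m[48;2;35;35;50m🬎[38;2;15;15;25m[48;2;35;35;50m🬎[38;2;35;35;50m[48;2;15;15;25m🬲[38;2;15;15;25m[48;2;35;35;50m🬎[38;2;50;255;200m[48;2;31;31;45m🬁[38;2;50;255;200m[48;2;35;35;50m🬬[38;2;50;255;200m[48;2;35;35;50m🬎[38;2;50;255;200m[48;2;35;35;50m🬝[38;2;50;255;200m[48;2;27;27;40m🬀[38;2;15;15;25m[48;2;35;35;50m🬎[0m
[38;2;15;15;25m[48;2;15;15;25m [38;2;15;15;25m[48;2;15;15;25m [38;2;35;35;50m[48;2;15;15;25m▌[38;2;15;15;25m[48;2;15;15;25m [38;2;35;35;50m[48;2;15;15;25m▌[38;2;15;15;25m[48;2;15;15;25m [38;2;35;35;50m[48;2;15;15;25m▌[38;2;15;15;25m[48;2;15;15;25m [38;2;35;35;50m[48;2;15;15;25m▌[38;2;15;15;25m[48;2;15;15;25m [0m
</frame>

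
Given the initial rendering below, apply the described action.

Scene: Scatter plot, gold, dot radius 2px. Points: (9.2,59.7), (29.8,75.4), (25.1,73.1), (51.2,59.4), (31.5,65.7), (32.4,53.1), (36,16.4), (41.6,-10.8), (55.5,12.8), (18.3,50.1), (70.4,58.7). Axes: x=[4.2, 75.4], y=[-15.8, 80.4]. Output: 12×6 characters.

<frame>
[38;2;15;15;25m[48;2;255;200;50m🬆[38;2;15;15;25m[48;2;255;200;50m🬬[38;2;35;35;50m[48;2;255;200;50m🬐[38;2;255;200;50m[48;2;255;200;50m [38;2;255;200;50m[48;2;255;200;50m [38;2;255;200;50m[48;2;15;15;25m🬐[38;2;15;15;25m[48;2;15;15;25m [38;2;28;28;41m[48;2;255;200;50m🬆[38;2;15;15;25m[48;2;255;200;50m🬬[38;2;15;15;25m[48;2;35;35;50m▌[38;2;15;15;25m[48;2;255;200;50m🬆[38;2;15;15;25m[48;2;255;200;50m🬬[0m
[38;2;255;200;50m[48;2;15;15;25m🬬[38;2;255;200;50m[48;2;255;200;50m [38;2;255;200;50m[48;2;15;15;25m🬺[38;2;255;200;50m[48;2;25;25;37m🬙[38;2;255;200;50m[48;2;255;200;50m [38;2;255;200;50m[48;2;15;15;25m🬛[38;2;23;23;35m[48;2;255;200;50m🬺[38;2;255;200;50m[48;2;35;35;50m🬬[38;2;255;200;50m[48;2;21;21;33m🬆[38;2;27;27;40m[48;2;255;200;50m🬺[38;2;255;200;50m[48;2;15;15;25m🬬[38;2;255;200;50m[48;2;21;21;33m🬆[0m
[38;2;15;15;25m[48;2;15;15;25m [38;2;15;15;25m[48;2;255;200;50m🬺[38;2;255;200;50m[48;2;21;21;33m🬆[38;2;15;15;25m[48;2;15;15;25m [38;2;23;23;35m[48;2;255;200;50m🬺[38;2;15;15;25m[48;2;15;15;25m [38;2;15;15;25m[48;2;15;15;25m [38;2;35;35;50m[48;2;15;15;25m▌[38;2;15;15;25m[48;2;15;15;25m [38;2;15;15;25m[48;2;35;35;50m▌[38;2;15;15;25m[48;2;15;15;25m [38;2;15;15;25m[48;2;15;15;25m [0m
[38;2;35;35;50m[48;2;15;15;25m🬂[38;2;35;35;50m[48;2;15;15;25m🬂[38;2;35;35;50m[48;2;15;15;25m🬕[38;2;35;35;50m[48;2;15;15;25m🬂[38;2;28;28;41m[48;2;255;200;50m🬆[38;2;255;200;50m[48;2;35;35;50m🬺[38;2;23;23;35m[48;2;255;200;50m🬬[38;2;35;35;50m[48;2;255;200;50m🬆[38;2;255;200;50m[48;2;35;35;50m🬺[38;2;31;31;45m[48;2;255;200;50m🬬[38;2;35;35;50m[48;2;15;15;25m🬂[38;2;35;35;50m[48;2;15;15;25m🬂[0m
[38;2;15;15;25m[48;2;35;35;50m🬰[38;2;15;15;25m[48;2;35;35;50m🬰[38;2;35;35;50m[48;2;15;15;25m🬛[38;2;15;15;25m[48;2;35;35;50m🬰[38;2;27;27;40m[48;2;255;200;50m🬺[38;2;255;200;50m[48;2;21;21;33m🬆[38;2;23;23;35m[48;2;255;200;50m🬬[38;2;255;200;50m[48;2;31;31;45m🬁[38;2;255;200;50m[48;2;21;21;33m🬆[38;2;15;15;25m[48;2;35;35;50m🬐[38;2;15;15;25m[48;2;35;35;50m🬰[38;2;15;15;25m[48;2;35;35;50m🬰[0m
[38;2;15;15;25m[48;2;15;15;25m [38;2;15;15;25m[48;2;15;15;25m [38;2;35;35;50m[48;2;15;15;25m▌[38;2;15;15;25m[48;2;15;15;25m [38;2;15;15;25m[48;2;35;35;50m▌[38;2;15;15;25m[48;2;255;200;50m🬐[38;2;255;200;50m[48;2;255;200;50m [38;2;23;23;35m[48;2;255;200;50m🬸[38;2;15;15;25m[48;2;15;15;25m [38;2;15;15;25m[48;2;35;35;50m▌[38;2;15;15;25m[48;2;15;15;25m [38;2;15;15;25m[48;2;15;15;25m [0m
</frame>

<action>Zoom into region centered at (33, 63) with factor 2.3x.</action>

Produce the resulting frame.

<frame>
[38;2;15;15;25m[48;2;15;15;25m [38;2;15;15;25m[48;2;15;15;25m [38;2;27;27;40m[48;2;255;200;50m🬝[38;2;15;15;25m[48;2;15;15;25m [38;2;21;21;33m[48;2;255;200;50m🬆[38;2;15;15;25m[48;2;255;200;50m🬬[38;2;15;15;25m[48;2;15;15;25m [38;2;35;35;50m[48;2;15;15;25m▌[38;2;15;15;25m[48;2;15;15;25m [38;2;15;15;25m[48;2;35;35;50m▌[38;2;15;15;25m[48;2;15;15;25m [38;2;15;15;25m[48;2;15;15;25m [0m
[38;2;15;15;25m[48;2;35;35;50m🬰[38;2;19;19;30m[48;2;255;200;50m🬴[38;2;255;200;50m[48;2;255;200;50m [38;2;255;200;50m[48;2;15;15;25m🬝[38;2;255;200;50m[48;2;15;15;25m🬬[38;2;255;200;50m[48;2;25;25;37m🬕[38;2;15;15;25m[48;2;35;35;50m🬰[38;2;35;35;50m[48;2;15;15;25m🬛[38;2;15;15;25m[48;2;35;35;50m🬰[38;2;15;15;25m[48;2;35;35;50m🬐[38;2;15;15;25m[48;2;35;35;50m🬰[38;2;15;15;25m[48;2;35;35;50m🬰[0m
[38;2;15;15;25m[48;2;15;15;25m [38;2;15;15;25m[48;2;15;15;25m [38;2;255;200;50m[48;2;27;27;40m🬁[38;2;15;15;25m[48;2;15;15;25m [38;2;15;15;25m[48;2;255;200;50m🬐[38;2;255;200;50m[48;2;255;200;50m [38;2;15;15;25m[48;2;255;200;50m🬸[38;2;35;35;50m[48;2;15;15;25m▌[38;2;15;15;25m[48;2;15;15;25m [38;2;15;15;25m[48;2;35;35;50m▌[38;2;15;15;25m[48;2;15;15;25m [38;2;15;15;25m[48;2;15;15;25m [0m
[38;2;23;23;35m[48;2;255;200;50m🬬[38;2;35;35;50m[48;2;15;15;25m🬂[38;2;35;35;50m[48;2;15;15;25m🬕[38;2;35;35;50m[48;2;15;15;25m🬂[38;2;35;35;50m[48;2;15;15;25m🬨[38;2;255;200;50m[48;2;25;25;37m🬶[38;2;23;23;35m[48;2;255;200;50m🬬[38;2;35;35;50m[48;2;15;15;25m🬕[38;2;35;35;50m[48;2;15;15;25m🬂[38;2;35;35;50m[48;2;15;15;25m🬨[38;2;35;35;50m[48;2;15;15;25m🬂[38;2;35;35;50m[48;2;15;15;25m🬂[0m
[38;2;255;200;50m[48;2;255;200;50m [38;2;19;19;30m[48;2;255;200;50m🬸[38;2;35;35;50m[48;2;15;15;25m🬛[38;2;15;15;25m[48;2;35;35;50m🬰[38;2;27;27;40m[48;2;255;200;50m🬺[38;2;255;200;50m[48;2;15;15;25m🬬[38;2;255;200;50m[48;2;21;21;33m🬆[38;2;35;35;50m[48;2;15;15;25m🬛[38;2;15;15;25m[48;2;35;35;50m🬰[38;2;15;15;25m[48;2;35;35;50m🬐[38;2;15;15;25m[48;2;35;35;50m🬰[38;2;15;15;25m[48;2;35;35;50m🬰[0m
[38;2;255;200;50m[48;2;15;15;25m🬀[38;2;15;15;25m[48;2;15;15;25m [38;2;35;35;50m[48;2;15;15;25m▌[38;2;15;15;25m[48;2;15;15;25m [38;2;15;15;25m[48;2;35;35;50m▌[38;2;15;15;25m[48;2;15;15;25m [38;2;15;15;25m[48;2;15;15;25m [38;2;35;35;50m[48;2;15;15;25m▌[38;2;15;15;25m[48;2;15;15;25m [38;2;15;15;25m[48;2;35;35;50m▌[38;2;15;15;25m[48;2;15;15;25m [38;2;15;15;25m[48;2;15;15;25m [0m
</frame>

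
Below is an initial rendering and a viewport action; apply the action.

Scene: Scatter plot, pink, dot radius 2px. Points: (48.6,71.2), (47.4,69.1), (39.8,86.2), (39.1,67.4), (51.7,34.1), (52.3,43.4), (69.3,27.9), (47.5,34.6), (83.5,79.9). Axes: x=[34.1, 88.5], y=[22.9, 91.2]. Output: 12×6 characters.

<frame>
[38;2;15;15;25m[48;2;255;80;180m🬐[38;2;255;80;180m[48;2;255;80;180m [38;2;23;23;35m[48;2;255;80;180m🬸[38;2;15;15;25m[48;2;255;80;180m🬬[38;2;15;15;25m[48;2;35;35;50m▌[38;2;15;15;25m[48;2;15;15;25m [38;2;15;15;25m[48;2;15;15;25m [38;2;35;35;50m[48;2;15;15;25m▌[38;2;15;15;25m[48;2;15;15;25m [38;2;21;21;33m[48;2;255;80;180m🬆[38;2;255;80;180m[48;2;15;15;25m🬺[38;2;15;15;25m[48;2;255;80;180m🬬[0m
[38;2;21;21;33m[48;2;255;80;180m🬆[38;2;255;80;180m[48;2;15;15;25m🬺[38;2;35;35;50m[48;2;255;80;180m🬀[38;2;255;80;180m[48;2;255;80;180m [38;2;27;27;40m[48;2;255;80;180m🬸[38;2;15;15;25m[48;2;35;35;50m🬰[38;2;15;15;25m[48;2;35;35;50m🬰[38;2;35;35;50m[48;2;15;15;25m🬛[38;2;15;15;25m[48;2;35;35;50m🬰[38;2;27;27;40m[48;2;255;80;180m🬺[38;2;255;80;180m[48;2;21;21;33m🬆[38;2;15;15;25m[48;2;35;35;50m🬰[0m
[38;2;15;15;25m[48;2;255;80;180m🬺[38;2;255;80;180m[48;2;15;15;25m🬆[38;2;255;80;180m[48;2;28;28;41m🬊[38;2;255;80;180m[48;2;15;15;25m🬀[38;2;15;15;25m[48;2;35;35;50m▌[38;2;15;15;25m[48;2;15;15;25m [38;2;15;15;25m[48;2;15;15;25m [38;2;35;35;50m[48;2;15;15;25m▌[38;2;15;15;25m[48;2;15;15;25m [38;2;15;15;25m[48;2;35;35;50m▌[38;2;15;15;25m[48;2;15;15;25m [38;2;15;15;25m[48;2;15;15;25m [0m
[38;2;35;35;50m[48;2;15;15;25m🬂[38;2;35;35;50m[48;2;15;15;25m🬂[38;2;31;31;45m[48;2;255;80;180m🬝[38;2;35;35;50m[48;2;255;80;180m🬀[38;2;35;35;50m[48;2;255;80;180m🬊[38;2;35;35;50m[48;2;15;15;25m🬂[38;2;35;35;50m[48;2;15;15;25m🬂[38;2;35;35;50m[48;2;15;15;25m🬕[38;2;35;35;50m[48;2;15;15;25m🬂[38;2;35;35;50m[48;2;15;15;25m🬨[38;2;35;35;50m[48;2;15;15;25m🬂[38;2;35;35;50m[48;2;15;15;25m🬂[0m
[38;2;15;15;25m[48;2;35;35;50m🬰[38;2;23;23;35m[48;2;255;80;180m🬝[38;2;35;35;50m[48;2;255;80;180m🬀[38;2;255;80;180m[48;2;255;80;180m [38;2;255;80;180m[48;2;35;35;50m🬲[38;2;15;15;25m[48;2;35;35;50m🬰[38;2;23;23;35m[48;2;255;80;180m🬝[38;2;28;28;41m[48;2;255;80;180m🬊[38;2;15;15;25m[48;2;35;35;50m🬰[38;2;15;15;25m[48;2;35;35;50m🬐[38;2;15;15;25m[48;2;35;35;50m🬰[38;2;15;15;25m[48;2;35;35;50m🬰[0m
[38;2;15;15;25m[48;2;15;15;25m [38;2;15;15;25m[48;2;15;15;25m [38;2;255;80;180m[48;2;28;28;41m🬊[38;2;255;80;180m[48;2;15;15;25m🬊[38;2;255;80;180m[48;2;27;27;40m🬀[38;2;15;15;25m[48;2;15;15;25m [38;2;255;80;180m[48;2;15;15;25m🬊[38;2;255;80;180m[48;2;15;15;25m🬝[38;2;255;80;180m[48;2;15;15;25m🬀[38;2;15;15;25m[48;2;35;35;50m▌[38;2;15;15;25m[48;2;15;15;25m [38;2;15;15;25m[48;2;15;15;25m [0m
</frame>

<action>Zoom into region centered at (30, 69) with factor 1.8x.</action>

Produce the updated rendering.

<frame>
[38;2;15;15;25m[48;2;15;15;25m [38;2;15;15;25m[48;2;15;15;25m [38;2;35;35;50m[48;2;15;15;25m▌[38;2;15;15;25m[48;2;15;15;25m [38;2;15;15;25m[48;2;35;35;50m▌[38;2;15;15;25m[48;2;15;15;25m [38;2;15;15;25m[48;2;15;15;25m [38;2;35;35;50m[48;2;15;15;25m▌[38;2;255;80;180m[48;2;15;15;25m🬊[38;2;255;80;180m[48;2;35;35;50m🬝[38;2;255;80;180m[48;2;15;15;25m🬀[38;2;15;15;25m[48;2;15;15;25m [0m
[38;2;15;15;25m[48;2;35;35;50m🬰[38;2;15;15;25m[48;2;35;35;50m🬰[38;2;35;35;50m[48;2;15;15;25m🬛[38;2;15;15;25m[48;2;35;35;50m🬰[38;2;15;15;25m[48;2;35;35;50m🬐[38;2;15;15;25m[48;2;35;35;50m🬰[38;2;15;15;25m[48;2;35;35;50m🬰[38;2;35;35;50m[48;2;15;15;25m🬛[38;2;15;15;25m[48;2;35;35;50m🬰[38;2;15;15;25m[48;2;35;35;50m🬐[38;2;15;15;25m[48;2;35;35;50m🬰[38;2;15;15;25m[48;2;35;35;50m🬰[0m
[38;2;15;15;25m[48;2;15;15;25m [38;2;15;15;25m[48;2;15;15;25m [38;2;35;35;50m[48;2;15;15;25m▌[38;2;15;15;25m[48;2;15;15;25m [38;2;15;15;25m[48;2;35;35;50m▌[38;2;15;15;25m[48;2;15;15;25m [38;2;15;15;25m[48;2;15;15;25m [38;2;35;35;50m[48;2;15;15;25m▌[38;2;15;15;25m[48;2;255;80;180m🬝[38;2;28;28;41m[48;2;255;80;180m🬊[38;2;15;15;25m[48;2;15;15;25m [38;2;15;15;25m[48;2;15;15;25m [0m
[38;2;35;35;50m[48;2;15;15;25m🬂[38;2;35;35;50m[48;2;15;15;25m🬂[38;2;35;35;50m[48;2;15;15;25m🬕[38;2;35;35;50m[48;2;15;15;25m🬂[38;2;35;35;50m[48;2;15;15;25m🬨[38;2;35;35;50m[48;2;15;15;25m🬂[38;2;35;35;50m[48;2;15;15;25m🬂[38;2;35;35;50m[48;2;15;15;25m🬕[38;2;255;80;180m[48;2;15;15;25m🬊[38;2;255;80;180m[48;2;35;35;50m🬝[38;2;255;80;180m[48;2;19;19;30m🬀[38;2;35;35;50m[48;2;15;15;25m🬂[0m
[38;2;15;15;25m[48;2;35;35;50m🬰[38;2;15;15;25m[48;2;35;35;50m🬰[38;2;35;35;50m[48;2;15;15;25m🬛[38;2;15;15;25m[48;2;35;35;50m🬰[38;2;15;15;25m[48;2;35;35;50m🬐[38;2;15;15;25m[48;2;35;35;50m🬰[38;2;15;15;25m[48;2;35;35;50m🬰[38;2;35;35;50m[48;2;15;15;25m🬛[38;2;15;15;25m[48;2;35;35;50m🬰[38;2;15;15;25m[48;2;35;35;50m🬐[38;2;15;15;25m[48;2;35;35;50m🬰[38;2;15;15;25m[48;2;35;35;50m🬰[0m
[38;2;15;15;25m[48;2;15;15;25m [38;2;15;15;25m[48;2;15;15;25m [38;2;35;35;50m[48;2;15;15;25m▌[38;2;15;15;25m[48;2;15;15;25m [38;2;15;15;25m[48;2;35;35;50m▌[38;2;15;15;25m[48;2;15;15;25m [38;2;15;15;25m[48;2;15;15;25m [38;2;35;35;50m[48;2;15;15;25m▌[38;2;15;15;25m[48;2;15;15;25m [38;2;15;15;25m[48;2;35;35;50m▌[38;2;15;15;25m[48;2;15;15;25m [38;2;15;15;25m[48;2;15;15;25m [0m
</frame>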